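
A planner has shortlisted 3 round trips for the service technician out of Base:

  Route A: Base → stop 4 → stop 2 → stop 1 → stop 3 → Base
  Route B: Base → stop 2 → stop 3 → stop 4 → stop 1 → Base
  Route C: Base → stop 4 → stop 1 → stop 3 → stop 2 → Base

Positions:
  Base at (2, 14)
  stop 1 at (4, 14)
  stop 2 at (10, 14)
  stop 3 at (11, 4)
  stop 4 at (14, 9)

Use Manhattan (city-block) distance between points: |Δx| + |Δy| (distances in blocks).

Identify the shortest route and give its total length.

Route A: 17 + 9 + 6 + 17 + 19 = 68
Route B: 8 + 11 + 8 + 15 + 2 = 44
Route C: 17 + 15 + 17 + 11 + 8 = 68

Shortest is Route B, total 44 blocks.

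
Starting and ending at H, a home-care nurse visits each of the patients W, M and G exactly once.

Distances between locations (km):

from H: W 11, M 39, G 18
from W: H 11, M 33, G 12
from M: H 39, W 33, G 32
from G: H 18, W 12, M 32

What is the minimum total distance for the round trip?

There are 3 distinct closed tours to check (reversals are equivalent).
H→W→M→G→H: 11+33+32+18 = 94
H→W→G→M→H: 11+12+32+39 = 94
H→M→W→G→H: 39+33+12+18 = 102
The minimum is 94.
One optimal route: H → W → M → G → H (or its reverse).

94 km — the shortest possible round trip.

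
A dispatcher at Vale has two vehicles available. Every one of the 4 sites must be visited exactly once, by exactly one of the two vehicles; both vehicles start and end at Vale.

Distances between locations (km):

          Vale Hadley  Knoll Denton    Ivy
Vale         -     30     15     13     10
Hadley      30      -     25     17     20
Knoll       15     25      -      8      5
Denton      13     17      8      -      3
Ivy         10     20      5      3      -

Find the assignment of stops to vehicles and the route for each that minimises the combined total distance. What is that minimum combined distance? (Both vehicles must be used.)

90 km — the smallest possible combined total.

Check every non-empty split of the stops between the two vehicles; for each half take its own optimal tour:
  {Hadley} + {Knoll, Denton, Ivy}: 60 + 36 = 96
  {Knoll} + {Hadley, Denton, Ivy}: 30 + 60 = 90
  {Hadley, Knoll} + {Denton, Ivy}: 70 + 26 = 96
  {Denton} + {Hadley, Knoll, Ivy}: 26 + 70 = 96
  {Hadley, Denton} + {Knoll, Ivy}: 60 + 30 = 90
  {Knoll, Denton} + {Hadley, Ivy}: 36 + 60 = 96
  … (7 splits in total)
Best: vehicle 1 Vale → Knoll → Vale = 30; vehicle 2 Vale → Hadley → Denton → Ivy → Vale = 60; combined 90.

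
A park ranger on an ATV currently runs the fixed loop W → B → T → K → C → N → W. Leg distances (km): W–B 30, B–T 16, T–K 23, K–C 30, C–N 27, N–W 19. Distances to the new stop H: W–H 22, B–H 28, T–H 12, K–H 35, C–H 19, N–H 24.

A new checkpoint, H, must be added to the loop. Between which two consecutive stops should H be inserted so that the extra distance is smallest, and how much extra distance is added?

Adding 16 km by placing H on the C–N leg.

Insertion cost between consecutive stops i–j is d(i,H) + d(H,j) − d(i,j):
  between W and B: 22 + 28 − 30 = 20
  between B and T: 28 + 12 − 16 = 24
  between T and K: 12 + 35 − 23 = 24
  between K and C: 35 + 19 − 30 = 24
  between C and N: 19 + 24 − 27 = 16
  between N and W: 24 + 22 − 19 = 27
Cheapest insertion is between C and N, adding 16.
New total = 145 + 16 = 161.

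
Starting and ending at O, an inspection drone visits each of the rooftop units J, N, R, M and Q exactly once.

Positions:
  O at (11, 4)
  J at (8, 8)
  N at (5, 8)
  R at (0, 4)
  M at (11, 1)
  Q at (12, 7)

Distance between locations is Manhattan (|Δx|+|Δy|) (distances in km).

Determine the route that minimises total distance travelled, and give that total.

Shortest round trip = 38 km.

With 5 stops there are 5!/2 = 60 distinct round trips (a route and its reverse cost the same).
O - J - N - R - M - Q - O: 7+3+9+14+7+4 = 44
O - J - N - R - Q - M - O: 7+3+9+15+7+3 = 44
O - J - N - M - R - Q - O: 7+3+13+14+15+4 = 56
O - J - N - M - Q - R - O: 7+3+13+7+15+11 = 56
O - J - N - Q - R - M - O: 7+3+8+15+14+3 = 50
O - J - N - Q - M - R - O: 7+3+8+7+14+11 = 50
O - J - R - N - M - Q - O: 7+12+9+13+7+4 = 52
O - J - R - N - Q - M - O: 7+12+9+8+7+3 = 46
O - J - R - M - N - Q - O: 7+12+14+13+8+4 = 58
O - J - R - M - Q - N - O: 7+12+14+7+8+10 = 58
O - J - R - Q - N - M - O: 7+12+15+8+13+3 = 58
O - J - R - Q - M - N - O: 7+12+15+7+13+10 = 64
O - J - M - N - R - Q - O: 7+10+13+9+15+4 = 58
O - J - M - N - Q - R - O: 7+10+13+8+15+11 = 64
… (46 more)
O - R - N - J - Q - M - O: 11+9+3+5+7+3 = 38  ← best
The minimum is 38.
One optimal route: O → R → N → J → Q → M → O (or its reverse).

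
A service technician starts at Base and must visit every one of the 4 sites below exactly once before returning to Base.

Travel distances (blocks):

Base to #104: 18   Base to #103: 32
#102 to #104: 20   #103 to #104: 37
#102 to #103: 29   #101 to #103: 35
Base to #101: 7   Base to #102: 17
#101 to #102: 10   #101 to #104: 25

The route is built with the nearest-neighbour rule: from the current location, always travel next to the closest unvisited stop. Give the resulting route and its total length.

At Base the remaining stops are #101 7, #102 17, #104 18, #103 32; go to #101.
At #101 the remaining stops are #102 10, #104 25, #103 35; go to #102.
At #102 the remaining stops are #104 20, #103 29; go to #104.
At #104 the remaining stops are #103 37; go to #103.
Return #103→Base: 32.
Total = 7 + 10 + 20 + 37 + 32 = 106.

106 blocks along Base → #101 → #102 → #104 → #103 → Base.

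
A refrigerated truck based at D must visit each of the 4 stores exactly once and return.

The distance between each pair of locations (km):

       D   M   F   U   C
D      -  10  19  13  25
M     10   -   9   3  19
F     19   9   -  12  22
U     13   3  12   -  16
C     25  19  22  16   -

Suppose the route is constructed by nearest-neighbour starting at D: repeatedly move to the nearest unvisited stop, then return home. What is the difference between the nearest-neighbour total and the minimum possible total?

From D: M=10, U=13, F=19, C=25 → choose M (10).
From M: U=3, F=9, C=19 → choose U (3).
From U: F=12, C=16 → choose F (12).
From F: C=22 → choose C (22).
NN route D → M → U → F → C → D costs 72.
Optimal: D → M → F → C → U → D costs 70 (by enumerating all 12 distinct tours).
Excess = 72 − 70 = 2.

The nearest-neighbour route is 2 km longer than optimal.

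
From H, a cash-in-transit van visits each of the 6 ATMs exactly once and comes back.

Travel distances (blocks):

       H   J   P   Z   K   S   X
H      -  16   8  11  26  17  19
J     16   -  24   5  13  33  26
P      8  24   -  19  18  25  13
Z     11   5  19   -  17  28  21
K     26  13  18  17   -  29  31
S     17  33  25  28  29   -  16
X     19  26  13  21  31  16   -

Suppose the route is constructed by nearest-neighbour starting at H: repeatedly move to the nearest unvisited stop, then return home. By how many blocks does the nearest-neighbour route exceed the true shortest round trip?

The nearest-neighbour route is 16 blocks longer than optimal.

H: P=8, Z=11, J=16, S=17, X=19, K=26 ⇒ P
P: X=13, K=18, Z=19, J=24, S=25 ⇒ X
X: S=16, Z=21, J=26, K=31 ⇒ S
S: Z=28, K=29, J=33 ⇒ Z
Z: J=5, K=17 ⇒ J
J: K=13 ⇒ K
NN route H → P → X → S → Z → J → K → H costs 109.
Optimal: H → Z → J → K → P → X → S → H costs 93 (by enumerating all 360 distinct tours).
Excess = 109 − 93 = 16.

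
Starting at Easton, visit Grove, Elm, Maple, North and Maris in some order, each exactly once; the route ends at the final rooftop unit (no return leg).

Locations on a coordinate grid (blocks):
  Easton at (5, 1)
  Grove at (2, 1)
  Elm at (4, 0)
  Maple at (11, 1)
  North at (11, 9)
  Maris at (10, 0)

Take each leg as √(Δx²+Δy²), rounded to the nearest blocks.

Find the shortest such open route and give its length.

20 blocks — the minimum one-way total.

There are 5! = 120 possible orderings.
Easton - Grove - Elm - Maple - North - Maris: 3+2+7+8+9 = 29
Easton - Grove - Elm - Maple - Maris - North: 3+2+7+1+9 = 22
Easton - Grove - Elm - North - Maple - Maris: 3+2+11+8+1 = 25
Easton - Grove - Elm - North - Maris - Maple: 3+2+11+9+1 = 26
Easton - Grove - Elm - Maris - Maple - North: 3+2+6+1+8 = 20
Easton - Grove - Elm - Maris - North - Maple: 3+2+6+9+8 = 28
Easton - Grove - Maple - Elm - North - Maris: 3+9+7+11+9 = 39
Easton - Grove - Maple - Elm - Maris - North: 3+9+7+6+9 = 34
Easton - Grove - Maple - North - Elm - Maris: 3+9+8+11+6 = 37
Easton - Grove - Maple - North - Maris - Elm: 3+9+8+9+6 = 35
Easton - Grove - Maple - Maris - Elm - North: 3+9+1+6+11 = 30
Easton - Grove - Maple - Maris - North - Elm: 3+9+1+9+11 = 33
Easton - Grove - North - Elm - Maple - Maris: 3+12+11+7+1 = 34
Easton - Grove - North - Elm - Maris - Maple: 3+12+11+6+1 = 33
… (106 more)
The minimum is 20.
One shortest path: Easton → Grove → Elm → Maris → Maple → North.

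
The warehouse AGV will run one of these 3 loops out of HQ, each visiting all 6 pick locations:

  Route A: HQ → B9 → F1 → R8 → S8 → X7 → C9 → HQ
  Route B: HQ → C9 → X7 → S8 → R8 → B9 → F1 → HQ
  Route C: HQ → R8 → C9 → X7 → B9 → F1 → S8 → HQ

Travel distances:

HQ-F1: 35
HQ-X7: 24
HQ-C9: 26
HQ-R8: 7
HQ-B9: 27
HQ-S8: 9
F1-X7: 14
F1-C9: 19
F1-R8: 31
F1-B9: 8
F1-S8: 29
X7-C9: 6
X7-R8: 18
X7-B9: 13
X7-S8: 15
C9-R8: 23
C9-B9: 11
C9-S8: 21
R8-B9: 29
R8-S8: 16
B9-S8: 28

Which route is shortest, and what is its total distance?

95 — Route C is the shortest.

Route A: 27 + 8 + 31 + 16 + 15 + 6 + 26 = 129
Route B: 26 + 6 + 15 + 16 + 29 + 8 + 35 = 135
Route C: 7 + 23 + 6 + 13 + 8 + 29 + 9 = 95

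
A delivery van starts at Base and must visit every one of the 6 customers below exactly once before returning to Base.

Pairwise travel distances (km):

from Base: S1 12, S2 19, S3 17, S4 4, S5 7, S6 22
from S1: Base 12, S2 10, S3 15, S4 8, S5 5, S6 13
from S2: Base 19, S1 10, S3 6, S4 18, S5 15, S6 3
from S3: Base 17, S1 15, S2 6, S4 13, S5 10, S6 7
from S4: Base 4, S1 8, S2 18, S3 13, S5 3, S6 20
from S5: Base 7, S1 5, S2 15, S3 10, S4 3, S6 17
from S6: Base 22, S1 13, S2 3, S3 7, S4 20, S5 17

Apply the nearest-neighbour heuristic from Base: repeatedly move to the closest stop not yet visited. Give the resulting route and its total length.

At Base the remaining stops are S4 4, S5 7, S1 12, S3 17, S2 19, S6 22; go to S4.
At S4 the remaining stops are S5 3, S1 8, S3 13, S2 18, S6 20; go to S5.
At S5 the remaining stops are S1 5, S3 10, S2 15, S6 17; go to S1.
At S1 the remaining stops are S2 10, S6 13, S3 15; go to S2.
At S2 the remaining stops are S6 3, S3 6; go to S6.
At S6 the remaining stops are S3 7; go to S3.
Return S3→Base: 17.
Total = 4 + 3 + 5 + 10 + 3 + 7 + 17 = 49.

49 km along Base → S4 → S5 → S1 → S2 → S6 → S3 → Base.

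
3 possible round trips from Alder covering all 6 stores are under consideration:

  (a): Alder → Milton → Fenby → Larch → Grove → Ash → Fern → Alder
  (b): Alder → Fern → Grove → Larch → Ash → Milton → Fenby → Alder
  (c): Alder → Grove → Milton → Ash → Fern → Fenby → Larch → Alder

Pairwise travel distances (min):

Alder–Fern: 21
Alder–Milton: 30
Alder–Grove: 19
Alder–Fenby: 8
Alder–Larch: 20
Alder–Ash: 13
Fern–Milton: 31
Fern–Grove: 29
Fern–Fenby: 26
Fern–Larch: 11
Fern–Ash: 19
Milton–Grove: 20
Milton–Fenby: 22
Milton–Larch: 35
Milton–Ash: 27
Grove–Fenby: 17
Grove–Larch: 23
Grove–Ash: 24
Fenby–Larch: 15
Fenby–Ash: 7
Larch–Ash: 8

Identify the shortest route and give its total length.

Shortest is (b), total 138 min.

(a): 30 + 22 + 15 + 23 + 24 + 19 + 21 = 154
(b): 21 + 29 + 23 + 8 + 27 + 22 + 8 = 138
(c): 19 + 20 + 27 + 19 + 26 + 15 + 20 = 146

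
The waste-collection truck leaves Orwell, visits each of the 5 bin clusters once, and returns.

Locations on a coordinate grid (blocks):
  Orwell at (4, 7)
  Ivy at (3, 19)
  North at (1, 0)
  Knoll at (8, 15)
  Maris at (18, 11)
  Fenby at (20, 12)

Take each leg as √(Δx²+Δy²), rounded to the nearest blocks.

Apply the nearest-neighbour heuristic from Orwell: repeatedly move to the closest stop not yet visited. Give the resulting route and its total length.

From Orwell: distances to unvisited — North=8, Knoll=9, Ivy=12, Maris=15, Fenby=17. Nearest is North (8).
From North: distances to unvisited — Knoll=17, Ivy=19, Maris=20, Fenby=22. Nearest is Knoll (17).
From Knoll: distances to unvisited — Ivy=6, Maris=11, Fenby=12. Nearest is Ivy (6).
From Ivy: distances to unvisited — Maris=17, Fenby=18. Nearest is Maris (17).
From Maris: distances to unvisited — Fenby=2. Nearest is Fenby (2).
Return Fenby→Orwell: 17.
Total = 8 + 17 + 6 + 17 + 2 + 17 = 67.

Nearest-neighbour total = 67 blocks; route Orwell → North → Knoll → Ivy → Maris → Fenby → Orwell.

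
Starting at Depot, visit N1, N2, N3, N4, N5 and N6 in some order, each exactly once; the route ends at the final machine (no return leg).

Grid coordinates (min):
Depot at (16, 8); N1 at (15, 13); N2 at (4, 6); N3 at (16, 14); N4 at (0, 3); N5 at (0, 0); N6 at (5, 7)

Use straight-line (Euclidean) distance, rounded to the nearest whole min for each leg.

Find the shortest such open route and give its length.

Shortest open route: 28 min.

There are 6! = 720 possible orderings.
Depot → N1 → N2 → N3 → N4 → N5 → N6: 5+13+14+19+3+9 = 63
Depot → N1 → N2 → N3 → N4 → N6 → N5: 5+13+14+19+6+9 = 66
Depot → N1 → N2 → N3 → N5 → N4 → N6: 5+13+14+21+3+6 = 62
Depot → N1 → N2 → N3 → N5 → N6 → N4: 5+13+14+21+9+6 = 68
Depot → N1 → N2 → N3 → N6 → N4 → N5: 5+13+14+13+6+3 = 54
Depot → N1 → N2 → N3 → N6 → N5 → N4: 5+13+14+13+9+3 = 57
Depot → N1 → N2 → N4 → N3 → N5 → N6: 5+13+5+19+21+9 = 72
Depot → N1 → N2 → N4 → N3 → N6 → N5: 5+13+5+19+13+9 = 64
… (712 more)
Depot → N1 → N3 → N6 → N2 → N4 → N5: 5+1+13+1+5+3 = 28  ← best
The minimum is 28.
One shortest path: Depot → N1 → N3 → N6 → N2 → N4 → N5.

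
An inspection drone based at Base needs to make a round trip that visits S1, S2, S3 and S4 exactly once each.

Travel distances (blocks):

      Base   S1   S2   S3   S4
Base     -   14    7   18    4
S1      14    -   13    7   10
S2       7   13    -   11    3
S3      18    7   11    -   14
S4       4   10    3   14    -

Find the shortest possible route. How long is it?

With 4 stops there are 4!/2 = 12 distinct round trips (a route and its reverse cost the same).
Base-S1-S2-S3-S4-Base: 14+13+11+14+4 = 56
Base-S1-S2-S4-S3-Base: 14+13+3+14+18 = 62
Base-S1-S3-S2-S4-Base: 14+7+11+3+4 = 39
Base-S1-S3-S4-S2-Base: 14+7+14+3+7 = 45
Base-S1-S4-S2-S3-Base: 14+10+3+11+18 = 56
Base-S1-S4-S3-S2-Base: 14+10+14+11+7 = 56
Base-S2-S1-S3-S4-Base: 7+13+7+14+4 = 45
Base-S2-S1-S4-S3-Base: 7+13+10+14+18 = 62
Base-S2-S3-S1-S4-Base: 7+11+7+10+4 = 39
Base-S2-S4-S1-S3-Base: 7+3+10+7+18 = 45
Base-S3-S1-S2-S4-Base: 18+7+13+3+4 = 45
Base-S3-S2-S1-S4-Base: 18+11+13+10+4 = 56
The minimum is 39.
One optimal route: Base → S1 → S3 → S2 → S4 → Base (or its reverse).

Minimum total distance: 39 blocks.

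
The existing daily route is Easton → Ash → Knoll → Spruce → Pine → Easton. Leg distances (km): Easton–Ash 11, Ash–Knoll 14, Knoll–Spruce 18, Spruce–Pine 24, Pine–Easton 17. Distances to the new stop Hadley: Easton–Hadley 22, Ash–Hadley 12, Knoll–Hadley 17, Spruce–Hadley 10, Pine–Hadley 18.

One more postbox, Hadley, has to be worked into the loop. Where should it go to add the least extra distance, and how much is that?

+4 km — insert Hadley between Spruce and Pine.

Insertion cost between consecutive stops i–j is d(i,Hadley) + d(Hadley,j) − d(i,j):
  between Easton and Ash: 22 + 12 − 11 = 23
  between Ash and Knoll: 12 + 17 − 14 = 15
  between Knoll and Spruce: 17 + 10 − 18 = 9
  between Spruce and Pine: 10 + 18 − 24 = 4
  between Pine and Easton: 18 + 22 − 17 = 23
Cheapest insertion is between Spruce and Pine, adding 4.
New total = 84 + 4 = 88.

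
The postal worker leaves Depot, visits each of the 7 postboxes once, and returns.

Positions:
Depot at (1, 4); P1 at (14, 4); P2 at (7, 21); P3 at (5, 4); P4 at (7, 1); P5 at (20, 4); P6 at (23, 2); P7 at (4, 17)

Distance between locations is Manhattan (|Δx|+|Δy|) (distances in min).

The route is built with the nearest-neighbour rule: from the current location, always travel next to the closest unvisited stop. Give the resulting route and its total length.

94 min along Depot → P3 → P4 → P1 → P5 → P6 → P7 → P2 → Depot.

Depot → [P3:4 / P4:9 / P1:13 / P7:16 / P5:19 / P2:23 / P6:24] → P3 (4)
P3 → [P4:5 / P1:9 / P7:14 / P5:15 / P2:19 / P6:20] → P4 (5)
P4 → [P1:10 / P5:16 / P6:17 / P7:19 / P2:20] → P1 (10)
P1 → [P5:6 / P6:11 / P7:23 / P2:24] → P5 (6)
P5 → [P6:5 / P7:29 / P2:30] → P6 (5)
P6 → [P7:34 / P2:35] → P7 (34)
P7 → [P2:7] → P2 (7)
Return P2→Depot: 23.
Total = 4 + 5 + 10 + 6 + 5 + 34 + 7 + 23 = 94.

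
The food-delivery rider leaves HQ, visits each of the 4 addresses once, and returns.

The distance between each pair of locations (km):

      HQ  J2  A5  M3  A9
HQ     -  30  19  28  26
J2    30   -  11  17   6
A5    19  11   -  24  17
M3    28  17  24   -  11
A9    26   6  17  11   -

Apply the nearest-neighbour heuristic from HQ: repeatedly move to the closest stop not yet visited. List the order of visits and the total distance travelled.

At HQ the remaining stops are A5 19, A9 26, M3 28, J2 30; go to A5.
At A5 the remaining stops are J2 11, A9 17, M3 24; go to J2.
At J2 the remaining stops are A9 6, M3 17; go to A9.
At A9 the remaining stops are M3 11; go to M3.
Return M3→HQ: 28.
Total = 19 + 11 + 6 + 11 + 28 = 75.

75 km along HQ → A5 → J2 → A9 → M3 → HQ.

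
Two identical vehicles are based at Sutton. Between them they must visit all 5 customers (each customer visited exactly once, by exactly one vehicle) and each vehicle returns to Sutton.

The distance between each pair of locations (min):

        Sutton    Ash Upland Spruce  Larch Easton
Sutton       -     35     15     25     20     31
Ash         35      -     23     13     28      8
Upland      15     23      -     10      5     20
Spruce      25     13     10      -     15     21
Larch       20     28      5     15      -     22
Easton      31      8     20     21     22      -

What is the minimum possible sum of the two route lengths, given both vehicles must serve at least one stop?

Minimum combined distance: 117 min.

There are 2^4 − 1 = 15 ways to divide the 5 stops into two non-empty groups. For each, the best each vehicle can do is its own shortest tour through its group:
  {Ash} + {Upland, Spruce, Larch, Easton}: 70 + 87 = 157
  {Upland} + {Ash, Spruce, Larch, Easton}: 30 + 87 = 117
  {Ash, Upland} + {Spruce, Larch, Easton}: 73 + 87 = 160
  {Spruce} + {Ash, Upland, Larch, Easton}: 50 + 85 = 135
  {Ash, Spruce} + {Upland, Larch, Easton}: 73 + 73 = 146
  {Upland, Spruce} + {Ash, Larch, Easton}: 50 + 85 = 135
  … (15 splits in total)
Best: vehicle 1 Sutton → Upland → Sutton = 30; vehicle 2 Sutton → Larch → Spruce → Ash → Easton → Sutton = 87; combined 117.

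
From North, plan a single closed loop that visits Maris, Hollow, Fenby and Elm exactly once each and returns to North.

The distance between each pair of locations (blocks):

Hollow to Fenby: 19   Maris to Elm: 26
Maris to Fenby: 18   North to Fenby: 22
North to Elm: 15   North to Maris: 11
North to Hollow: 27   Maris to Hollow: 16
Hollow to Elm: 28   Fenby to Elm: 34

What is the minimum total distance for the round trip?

91 blocks — the shortest possible round trip.

With 4 stops there are 4!/2 = 12 distinct round trips (a route and its reverse cost the same).
North→Maris→Hollow→Fenby→Elm→North: 11+16+19+34+15 = 95
North→Maris→Hollow→Elm→Fenby→North: 11+16+28+34+22 = 111
North→Maris→Fenby→Hollow→Elm→North: 11+18+19+28+15 = 91
North→Maris→Fenby→Elm→Hollow→North: 11+18+34+28+27 = 118
North→Maris→Elm→Hollow→Fenby→North: 11+26+28+19+22 = 106
North→Maris→Elm→Fenby→Hollow→North: 11+26+34+19+27 = 117
North→Hollow→Maris→Fenby→Elm→North: 27+16+18+34+15 = 110
North→Hollow→Maris→Elm→Fenby→North: 27+16+26+34+22 = 125
North→Hollow→Fenby→Maris→Elm→North: 27+19+18+26+15 = 105
North→Hollow→Elm→Maris→Fenby→North: 27+28+26+18+22 = 121
North→Fenby→Maris→Hollow→Elm→North: 22+18+16+28+15 = 99
North→Fenby→Hollow→Maris→Elm→North: 22+19+16+26+15 = 98
The minimum is 91.
One optimal route: North → Maris → Fenby → Hollow → Elm → North (or its reverse).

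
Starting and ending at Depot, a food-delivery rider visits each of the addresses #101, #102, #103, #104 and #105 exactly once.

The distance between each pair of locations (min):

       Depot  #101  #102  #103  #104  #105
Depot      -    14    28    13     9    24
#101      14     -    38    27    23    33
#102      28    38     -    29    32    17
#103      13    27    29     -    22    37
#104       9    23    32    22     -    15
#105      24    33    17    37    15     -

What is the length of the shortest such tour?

There are 60 distinct closed tours to check (reversals are equivalent).
Depot→#101→#102→#103→#104→#105→Depot: 14+38+29+22+15+24 = 142
Depot→#101→#102→#103→#105→#104→Depot: 14+38+29+37+15+9 = 142
Depot→#101→#102→#104→#103→#105→Depot: 14+38+32+22+37+24 = 167
Depot→#101→#102→#104→#105→#103→Depot: 14+38+32+15+37+13 = 149
Depot→#101→#102→#105→#103→#104→Depot: 14+38+17+37+22+9 = 137
Depot→#101→#102→#105→#104→#103→Depot: 14+38+17+15+22+13 = 119
Depot→#101→#103→#102→#104→#105→Depot: 14+27+29+32+15+24 = 141
Depot→#101→#103→#102→#105→#104→Depot: 14+27+29+17+15+9 = 111
Depot→#101→#103→#104→#102→#105→Depot: 14+27+22+32+17+24 = 136
Depot→#101→#103→#104→#105→#102→Depot: 14+27+22+15+17+28 = 123
Depot→#101→#103→#105→#102→#104→Depot: 14+27+37+17+32+9 = 136
Depot→#101→#103→#105→#104→#102→Depot: 14+27+37+15+32+28 = 153
Depot→#101→#104→#102→#103→#105→Depot: 14+23+32+29+37+24 = 159
Depot→#101→#104→#102→#105→#103→Depot: 14+23+32+17+37+13 = 136
… (46 more)
The minimum is 111.
One optimal route: Depot → #101 → #103 → #102 → #105 → #104 → Depot (or its reverse).

Shortest round trip = 111 min.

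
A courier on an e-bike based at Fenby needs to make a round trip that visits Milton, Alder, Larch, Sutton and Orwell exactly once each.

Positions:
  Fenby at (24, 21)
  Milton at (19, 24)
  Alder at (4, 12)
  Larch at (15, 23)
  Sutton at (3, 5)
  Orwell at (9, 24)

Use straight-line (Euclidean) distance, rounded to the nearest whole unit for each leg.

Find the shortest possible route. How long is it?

Minimum total distance: 62.

With 5 stops there are 5!/2 = 60 distinct round trips (a route and its reverse cost the same).
Fenby-Milton-Alder-Larch-Sutton-Orwell-Fenby: 6+19+16+22+20+15 = 98
Fenby-Milton-Alder-Larch-Orwell-Sutton-Fenby: 6+19+16+6+20+26 = 93
Fenby-Milton-Alder-Sutton-Larch-Orwell-Fenby: 6+19+7+22+6+15 = 75
Fenby-Milton-Alder-Sutton-Orwell-Larch-Fenby: 6+19+7+20+6+9 = 67
Fenby-Milton-Alder-Orwell-Larch-Sutton-Fenby: 6+19+13+6+22+26 = 92
Fenby-Milton-Alder-Orwell-Sutton-Larch-Fenby: 6+19+13+20+22+9 = 89
Fenby-Milton-Larch-Alder-Sutton-Orwell-Fenby: 6+4+16+7+20+15 = 68
Fenby-Milton-Larch-Alder-Orwell-Sutton-Fenby: 6+4+16+13+20+26 = 85
Fenby-Milton-Larch-Sutton-Alder-Orwell-Fenby: 6+4+22+7+13+15 = 67
Fenby-Milton-Larch-Sutton-Orwell-Alder-Fenby: 6+4+22+20+13+22 = 87
Fenby-Milton-Larch-Orwell-Alder-Sutton-Fenby: 6+4+6+13+7+26 = 62
Fenby-Milton-Larch-Orwell-Sutton-Alder-Fenby: 6+4+6+20+7+22 = 65
Fenby-Milton-Sutton-Alder-Larch-Orwell-Fenby: 6+25+7+16+6+15 = 75
Fenby-Milton-Sutton-Alder-Orwell-Larch-Fenby: 6+25+7+13+6+9 = 66
… (46 more)
The minimum is 62.
One optimal route: Fenby → Milton → Larch → Orwell → Alder → Sutton → Fenby (or its reverse).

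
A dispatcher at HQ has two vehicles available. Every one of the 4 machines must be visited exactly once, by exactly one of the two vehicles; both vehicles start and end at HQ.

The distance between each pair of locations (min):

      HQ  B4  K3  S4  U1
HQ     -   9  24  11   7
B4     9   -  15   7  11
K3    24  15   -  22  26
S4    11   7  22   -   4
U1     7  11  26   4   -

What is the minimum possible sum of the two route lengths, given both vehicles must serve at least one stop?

70 min — the smallest possible combined total.

There are 2^3 − 1 = 7 ways to divide the 4 stops into two non-empty groups. For each, the best each vehicle can do is its own shortest tour through its group:
  {B4} + {K3, S4, U1}: 18 + 57 = 75
  {K3} + {B4, S4, U1}: 48 + 27 = 75
  {B4, K3} + {S4, U1}: 48 + 22 = 70
  {S4} + {B4, K3, U1}: 22 + 57 = 79
  {B4, S4} + {K3, U1}: 27 + 57 = 84
  {K3, S4} + {B4, U1}: 57 + 27 = 84
  … (7 splits in total)
Best: vehicle 1 HQ → B4 → K3 → HQ = 48; vehicle 2 HQ → S4 → U1 → HQ = 22; combined 70.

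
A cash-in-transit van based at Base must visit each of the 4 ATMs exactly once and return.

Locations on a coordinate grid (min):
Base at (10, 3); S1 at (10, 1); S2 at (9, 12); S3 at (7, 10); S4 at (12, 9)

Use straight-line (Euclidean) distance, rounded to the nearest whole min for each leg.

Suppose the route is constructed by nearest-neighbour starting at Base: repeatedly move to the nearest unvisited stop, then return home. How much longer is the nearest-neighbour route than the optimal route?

1 min longer than the optimal tour.

Base: S1=2, S4=6, S3=8, S2=9 ⇒ S1
S1: S4=8, S3=9, S2=11 ⇒ S4
S4: S2=4, S3=5 ⇒ S2
S2: S3=3 ⇒ S3
NN route Base → S1 → S4 → S2 → S3 → Base costs 25.
Optimal: Base → S1 → S3 → S2 → S4 → Base costs 24 (by enumerating all 12 distinct tours).
Excess = 25 − 24 = 1.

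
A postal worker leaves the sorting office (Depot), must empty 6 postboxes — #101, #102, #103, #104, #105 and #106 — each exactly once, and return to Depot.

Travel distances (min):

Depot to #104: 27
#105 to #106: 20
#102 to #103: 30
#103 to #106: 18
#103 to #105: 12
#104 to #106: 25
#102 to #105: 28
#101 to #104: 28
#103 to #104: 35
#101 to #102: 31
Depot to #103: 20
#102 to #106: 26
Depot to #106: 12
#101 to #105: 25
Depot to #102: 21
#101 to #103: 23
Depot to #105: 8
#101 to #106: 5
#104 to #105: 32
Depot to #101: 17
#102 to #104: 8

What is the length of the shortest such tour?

Depot → #101 → #102 → #103 → #104 → #105 → #106 → Depot: 17+31+30+35+32+20+12 = 177
Depot → #101 → #102 → #103 → #104 → #106 → #105 → Depot: 17+31+30+35+25+20+8 = 166
Depot → #101 → #102 → #103 → #105 → #104 → #106 → Depot: 17+31+30+12+32+25+12 = 159
Depot → #101 → #102 → #103 → #105 → #106 → #104 → Depot: 17+31+30+12+20+25+27 = 162
Depot → #101 → #102 → #103 → #106 → #104 → #105 → Depot: 17+31+30+18+25+32+8 = 161
Depot → #101 → #102 → #103 → #106 → #105 → #104 → Depot: 17+31+30+18+20+32+27 = 175
Depot → #101 → #102 → #104 → #103 → #105 → #106 → Depot: 17+31+8+35+12+20+12 = 135
Depot → #101 → #102 → #104 → #103 → #106 → #105 → Depot: 17+31+8+35+18+20+8 = 137
… (352 more)
Depot → #102 → #104 → #101 → #106 → #103 → #105 → Depot: 21+8+28+5+18+12+8 = 100  ← best
The minimum is 100.
One optimal route: Depot → #102 → #104 → #101 → #106 → #103 → #105 → Depot (or its reverse).

Shortest round trip = 100 min.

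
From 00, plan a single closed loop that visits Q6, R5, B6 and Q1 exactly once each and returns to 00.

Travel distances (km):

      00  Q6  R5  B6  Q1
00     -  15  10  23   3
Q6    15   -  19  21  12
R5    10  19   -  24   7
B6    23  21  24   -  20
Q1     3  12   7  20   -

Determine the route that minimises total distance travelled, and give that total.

00-Q6-R5-B6-Q1-00: 15+19+24+20+3 = 81
00-Q6-R5-Q1-B6-00: 15+19+7+20+23 = 84
00-Q6-B6-R5-Q1-00: 15+21+24+7+3 = 70
00-Q6-B6-Q1-R5-00: 15+21+20+7+10 = 73
00-Q6-Q1-R5-B6-00: 15+12+7+24+23 = 81
00-Q6-Q1-B6-R5-00: 15+12+20+24+10 = 81
00-R5-Q6-B6-Q1-00: 10+19+21+20+3 = 73
00-R5-Q6-Q1-B6-00: 10+19+12+20+23 = 84
00-R5-B6-Q6-Q1-00: 10+24+21+12+3 = 70
00-R5-Q1-Q6-B6-00: 10+7+12+21+23 = 73
00-B6-Q6-R5-Q1-00: 23+21+19+7+3 = 73
00-B6-R5-Q6-Q1-00: 23+24+19+12+3 = 81
The minimum is 70.
One optimal route: 00 → Q6 → B6 → R5 → Q1 → 00 (or its reverse).

Minimum total distance: 70 km.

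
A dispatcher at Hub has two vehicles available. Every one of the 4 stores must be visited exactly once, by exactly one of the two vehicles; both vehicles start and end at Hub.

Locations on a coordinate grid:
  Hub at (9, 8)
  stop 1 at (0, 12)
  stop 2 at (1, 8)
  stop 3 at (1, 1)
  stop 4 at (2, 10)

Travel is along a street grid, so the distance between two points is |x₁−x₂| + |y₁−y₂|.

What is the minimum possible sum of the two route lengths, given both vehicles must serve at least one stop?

There are 2^3 − 1 = 7 ways to divide the 4 stops into two non-empty groups. For each, the best each vehicle can do is its own shortest tour through its group:
  {stop 1} + {stop 2, stop 3, stop 4}: 26 + 34 = 60
  {stop 2} + {stop 1, stop 3, stop 4}: 16 + 40 = 56
  {stop 1, stop 2} + {stop 3, stop 4}: 26 + 34 = 60
  {stop 3} + {stop 1, stop 2, stop 4}: 30 + 26 = 56
  {stop 1, stop 3} + {stop 2, stop 4}: 40 + 20 = 60
  {stop 2, stop 3} + {stop 1, stop 4}: 30 + 26 = 56
  … (7 splits in total)
Best: vehicle 1 Hub → stop 2 → Hub = 16; vehicle 2 Hub → stop 3 → stop 1 → stop 4 → Hub = 40; combined 56.

56 — the smallest possible combined total.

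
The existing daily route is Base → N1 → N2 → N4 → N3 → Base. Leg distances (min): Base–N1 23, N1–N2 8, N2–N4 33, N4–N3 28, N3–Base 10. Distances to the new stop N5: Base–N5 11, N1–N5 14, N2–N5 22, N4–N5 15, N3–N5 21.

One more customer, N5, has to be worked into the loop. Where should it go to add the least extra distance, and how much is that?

Adding 2 min by placing N5 on the Base–N1 leg.

Insertion cost between consecutive stops i–j is d(i,N5) + d(N5,j) − d(i,j):
  between Base and N1: 11 + 14 − 23 = 2
  between N1 and N2: 14 + 22 − 8 = 28
  between N2 and N4: 22 + 15 − 33 = 4
  between N4 and N3: 15 + 21 − 28 = 8
  between N3 and Base: 21 + 11 − 10 = 22
Cheapest insertion is between Base and N1, adding 2.
New total = 102 + 2 = 104.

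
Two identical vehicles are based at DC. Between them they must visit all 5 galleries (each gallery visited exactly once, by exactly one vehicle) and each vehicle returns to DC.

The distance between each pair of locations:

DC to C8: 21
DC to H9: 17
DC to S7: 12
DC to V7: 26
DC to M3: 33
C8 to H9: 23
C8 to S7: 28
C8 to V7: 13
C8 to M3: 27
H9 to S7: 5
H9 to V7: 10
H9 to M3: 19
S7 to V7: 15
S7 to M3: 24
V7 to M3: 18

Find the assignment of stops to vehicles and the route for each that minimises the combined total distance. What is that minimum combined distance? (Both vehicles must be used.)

112 — the smallest possible combined total.

There are 2^4 − 1 = 15 ways to divide the 5 stops into two non-empty groups. For each, the best each vehicle can do is its own shortest tour through its group:
  {C8} + {H9, S7, V7, M3}: 42 + 78 = 120
  {H9} + {C8, S7, V7, M3}: 34 + 88 = 122
  {C8, H9} + {S7, V7, M3}: 61 + 78 = 139
  {S7} + {C8, H9, V7, M3}: 24 + 88 = 112
  {C8, S7} + {H9, V7, M3}: 61 + 78 = 139
  {H9, S7} + {C8, V7, M3}: 34 + 85 = 119
  … (15 splits in total)
Best: vehicle 1 DC → S7 → DC = 24; vehicle 2 DC → C8 → V7 → M3 → H9 → DC = 88; combined 112.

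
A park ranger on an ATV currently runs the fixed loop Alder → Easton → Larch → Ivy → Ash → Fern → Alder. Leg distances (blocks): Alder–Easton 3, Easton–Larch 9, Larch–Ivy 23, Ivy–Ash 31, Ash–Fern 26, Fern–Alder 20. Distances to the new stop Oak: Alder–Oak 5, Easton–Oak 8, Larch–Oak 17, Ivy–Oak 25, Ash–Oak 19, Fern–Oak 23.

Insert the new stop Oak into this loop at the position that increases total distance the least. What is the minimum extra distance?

Insertion cost between consecutive stops i–j is d(i,Oak) + d(Oak,j) − d(i,j):
  between Alder and Easton: 5 + 8 − 3 = 10
  between Easton and Larch: 8 + 17 − 9 = 16
  between Larch and Ivy: 17 + 25 − 23 = 19
  between Ivy and Ash: 25 + 19 − 31 = 13
  between Ash and Fern: 19 + 23 − 26 = 16
  between Fern and Alder: 23 + 5 − 20 = 8
Cheapest insertion is between Fern and Alder, adding 8.
New total = 112 + 8 = 120.

Minimum extra distance: 8 blocks, inserting Oak between Fern and Alder.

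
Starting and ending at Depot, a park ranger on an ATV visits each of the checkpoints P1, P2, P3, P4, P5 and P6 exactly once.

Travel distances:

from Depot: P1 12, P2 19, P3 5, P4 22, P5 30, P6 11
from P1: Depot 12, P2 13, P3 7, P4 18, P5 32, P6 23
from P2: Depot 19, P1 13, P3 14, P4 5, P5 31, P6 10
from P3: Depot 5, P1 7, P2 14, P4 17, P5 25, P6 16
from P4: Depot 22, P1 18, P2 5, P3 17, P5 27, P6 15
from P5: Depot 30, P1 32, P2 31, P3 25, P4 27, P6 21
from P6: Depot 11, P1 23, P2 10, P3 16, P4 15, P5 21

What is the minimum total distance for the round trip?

89 — the shortest possible round trip.

With 6 stops there are 6!/2 = 360 distinct round trips (a route and its reverse cost the same).
Depot → P1 → P2 → P3 → P4 → P5 → P6 → Depot: 12+13+14+17+27+21+11 = 115
Depot → P1 → P2 → P3 → P4 → P6 → P5 → Depot: 12+13+14+17+15+21+30 = 122
Depot → P1 → P2 → P3 → P5 → P4 → P6 → Depot: 12+13+14+25+27+15+11 = 117
Depot → P1 → P2 → P3 → P5 → P6 → P4 → Depot: 12+13+14+25+21+15+22 = 122
Depot → P1 → P2 → P3 → P6 → P4 → P5 → Depot: 12+13+14+16+15+27+30 = 127
Depot → P1 → P2 → P3 → P6 → P5 → P4 → Depot: 12+13+14+16+21+27+22 = 125
Depot → P1 → P2 → P4 → P3 → P5 → P6 → Depot: 12+13+5+17+25+21+11 = 104
Depot → P1 → P2 → P4 → P3 → P6 → P5 → Depot: 12+13+5+17+16+21+30 = 114
… (352 more)
Depot → P3 → P1 → P2 → P4 → P5 → P6 → Depot: 5+7+13+5+27+21+11 = 89  ← best
The minimum is 89.
One optimal route: Depot → P3 → P1 → P2 → P4 → P5 → P6 → Depot (or its reverse).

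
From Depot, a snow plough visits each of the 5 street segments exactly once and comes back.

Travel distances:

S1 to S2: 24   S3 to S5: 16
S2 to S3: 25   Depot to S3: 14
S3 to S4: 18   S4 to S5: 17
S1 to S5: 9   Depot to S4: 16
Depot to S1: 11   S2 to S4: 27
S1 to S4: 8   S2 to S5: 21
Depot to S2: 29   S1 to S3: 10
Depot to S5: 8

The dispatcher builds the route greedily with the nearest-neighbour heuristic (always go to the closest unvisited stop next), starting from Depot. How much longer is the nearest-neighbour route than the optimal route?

Excess over optimum: 9.

Depot: S5=8, S1=11, S3=14, S4=16, S2=29 ⇒ S5
S5: S1=9, S3=16, S4=17, S2=21 ⇒ S1
S1: S4=8, S3=10, S2=24 ⇒ S4
S4: S3=18, S2=27 ⇒ S3
S3: S2=25 ⇒ S2
NN route Depot → S5 → S1 → S4 → S3 → S2 → Depot costs 97.
Optimal: Depot → S3 → S1 → S4 → S2 → S5 → Depot costs 88 (by enumerating all 60 distinct tours).
Excess = 97 − 88 = 9.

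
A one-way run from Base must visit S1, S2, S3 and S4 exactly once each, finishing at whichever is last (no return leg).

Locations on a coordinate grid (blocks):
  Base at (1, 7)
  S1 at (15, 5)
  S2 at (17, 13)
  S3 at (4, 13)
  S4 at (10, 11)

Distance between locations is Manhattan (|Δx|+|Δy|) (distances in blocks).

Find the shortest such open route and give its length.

There are 4! = 24 possible orderings.
Base - S1 - S2 - S3 - S4: 16+10+13+8 = 47
Base - S1 - S2 - S4 - S3: 16+10+9+8 = 43
Base - S1 - S3 - S2 - S4: 16+19+13+9 = 57
Base - S1 - S3 - S4 - S2: 16+19+8+9 = 52
Base - S1 - S4 - S2 - S3: 16+11+9+13 = 49
Base - S1 - S4 - S3 - S2: 16+11+8+13 = 48
Base - S2 - S1 - S3 - S4: 22+10+19+8 = 59
Base - S2 - S1 - S4 - S3: 22+10+11+8 = 51
Base - S2 - S3 - S1 - S4: 22+13+19+11 = 65
Base - S2 - S3 - S4 - S1: 22+13+8+11 = 54
Base - S2 - S4 - S1 - S3: 22+9+11+19 = 61
Base - S2 - S4 - S3 - S1: 22+9+8+19 = 58
Base - S3 - S1 - S2 - S4: 9+19+10+9 = 47
Base - S3 - S1 - S4 - S2: 9+19+11+9 = 48
… (10 more)
Base - S3 - S4 - S2 - S1: 9+8+9+10 = 36  ← best
The minimum is 36.
One shortest path: Base → S3 → S4 → S2 → S1.

Minimum one-way distance = 36 blocks.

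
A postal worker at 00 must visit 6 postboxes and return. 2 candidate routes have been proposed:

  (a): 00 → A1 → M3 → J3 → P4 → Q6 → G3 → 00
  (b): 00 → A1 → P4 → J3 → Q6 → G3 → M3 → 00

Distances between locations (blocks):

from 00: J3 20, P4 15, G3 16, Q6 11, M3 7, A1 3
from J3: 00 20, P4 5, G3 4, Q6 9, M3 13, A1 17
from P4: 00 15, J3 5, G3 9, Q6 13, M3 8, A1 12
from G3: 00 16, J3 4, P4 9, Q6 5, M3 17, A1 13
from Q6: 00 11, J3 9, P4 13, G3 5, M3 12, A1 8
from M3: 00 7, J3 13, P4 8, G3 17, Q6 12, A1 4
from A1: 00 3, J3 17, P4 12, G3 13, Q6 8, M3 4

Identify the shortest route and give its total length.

(a): 3 + 4 + 13 + 5 + 13 + 5 + 16 = 59
(b): 3 + 12 + 5 + 9 + 5 + 17 + 7 = 58

58 blocks — (b) is the shortest.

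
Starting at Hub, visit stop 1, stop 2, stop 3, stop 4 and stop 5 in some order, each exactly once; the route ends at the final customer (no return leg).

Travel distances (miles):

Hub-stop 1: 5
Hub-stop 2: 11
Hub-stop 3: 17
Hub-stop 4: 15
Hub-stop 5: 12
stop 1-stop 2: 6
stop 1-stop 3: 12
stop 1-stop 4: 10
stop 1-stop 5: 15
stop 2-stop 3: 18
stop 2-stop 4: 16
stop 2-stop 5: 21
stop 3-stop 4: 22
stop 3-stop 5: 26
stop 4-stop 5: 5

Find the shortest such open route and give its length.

Shortest open route: 51 miles.

There are 5! = 120 possible orderings.
Hub → stop 1 → stop 2 → stop 3 → stop 4 → stop 5: 5+6+18+22+5 = 56
Hub → stop 1 → stop 2 → stop 3 → stop 5 → stop 4: 5+6+18+26+5 = 60
Hub → stop 1 → stop 2 → stop 4 → stop 3 → stop 5: 5+6+16+22+26 = 75
Hub → stop 1 → stop 2 → stop 4 → stop 5 → stop 3: 5+6+16+5+26 = 58
Hub → stop 1 → stop 2 → stop 5 → stop 3 → stop 4: 5+6+21+26+22 = 80
Hub → stop 1 → stop 2 → stop 5 → stop 4 → stop 3: 5+6+21+5+22 = 59
Hub → stop 1 → stop 3 → stop 2 → stop 4 → stop 5: 5+12+18+16+5 = 56
Hub → stop 1 → stop 3 → stop 2 → stop 5 → stop 4: 5+12+18+21+5 = 61
Hub → stop 1 → stop 3 → stop 4 → stop 2 → stop 5: 5+12+22+16+21 = 76
Hub → stop 1 → stop 3 → stop 4 → stop 5 → stop 2: 5+12+22+5+21 = 65
Hub → stop 1 → stop 3 → stop 5 → stop 2 → stop 4: 5+12+26+21+16 = 80
Hub → stop 1 → stop 3 → stop 5 → stop 4 → stop 2: 5+12+26+5+16 = 64
Hub → stop 1 → stop 4 → stop 2 → stop 3 → stop 5: 5+10+16+18+26 = 75
Hub → stop 1 → stop 4 → stop 2 → stop 5 → stop 3: 5+10+16+21+26 = 78
… (106 more)
Hub → stop 5 → stop 4 → stop 1 → stop 2 → stop 3: 12+5+10+6+18 = 51  ← best
The minimum is 51.
One shortest path: Hub → stop 5 → stop 4 → stop 1 → stop 2 → stop 3.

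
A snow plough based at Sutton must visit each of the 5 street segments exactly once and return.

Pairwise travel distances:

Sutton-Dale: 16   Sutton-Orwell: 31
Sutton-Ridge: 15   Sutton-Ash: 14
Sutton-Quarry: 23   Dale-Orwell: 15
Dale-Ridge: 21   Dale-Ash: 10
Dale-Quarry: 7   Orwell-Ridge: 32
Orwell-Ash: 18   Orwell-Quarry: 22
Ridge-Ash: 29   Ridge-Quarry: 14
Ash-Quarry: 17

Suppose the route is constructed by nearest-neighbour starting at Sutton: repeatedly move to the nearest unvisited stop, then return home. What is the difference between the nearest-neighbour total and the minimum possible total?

From Sutton: Ash=14, Ridge=15, Dale=16, Quarry=23, Orwell=31 → choose Ash (14).
From Ash: Dale=10, Quarry=17, Orwell=18, Ridge=29 → choose Dale (10).
From Dale: Quarry=7, Orwell=15, Ridge=21 → choose Quarry (7).
From Quarry: Ridge=14, Orwell=22 → choose Ridge (14).
From Ridge: Orwell=32 → choose Orwell (32).
NN route Sutton → Ash → Dale → Quarry → Ridge → Orwell → Sutton costs 108.
Optimal: Sutton → Ridge → Quarry → Dale → Orwell → Ash → Sutton costs 83 (by enumerating all 60 distinct tours).
Excess = 108 − 83 = 25.

The nearest-neighbour route is 25 longer than optimal.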